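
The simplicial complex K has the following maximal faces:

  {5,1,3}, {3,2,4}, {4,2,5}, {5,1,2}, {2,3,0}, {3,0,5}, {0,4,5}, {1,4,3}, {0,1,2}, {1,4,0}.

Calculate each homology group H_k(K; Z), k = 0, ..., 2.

K has 6 vertices, 15 edges, 10 triangles.
rank ∂_0 = 0, rank ∂_1 = 5 ⇒ b_0 = 6 − 0 − 5 = 1; all invariant factors of ∂_1 are 1 so no torsion. So H_0 ≅ Z.
rank ∂_1 = 5, rank ∂_2 = 10 ⇒ b_1 = 15 − 5 − 10 = 0; ∂_2 has invariant factor(s) [2] giving torsion. So H_1 ≅ Z/2.
rank ∂_2 = 10, rank ∂_3 = 0 ⇒ b_2 = 10 − 10 − 0 = 0. So H_2 ≅ 0.

H_0 ≅ Z,  H_1 ≅ Z/2,  H_2 = 0.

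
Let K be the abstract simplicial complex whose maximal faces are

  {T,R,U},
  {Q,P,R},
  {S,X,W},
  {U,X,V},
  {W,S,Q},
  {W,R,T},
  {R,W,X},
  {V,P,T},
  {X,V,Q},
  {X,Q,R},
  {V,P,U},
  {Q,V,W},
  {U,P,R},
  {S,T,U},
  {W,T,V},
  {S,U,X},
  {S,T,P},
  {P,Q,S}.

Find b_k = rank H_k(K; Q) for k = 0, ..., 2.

b_0 = 1, b_1 = 1, b_2 = 0.

Order the vertices as P < Q < R < S < T < U < V < W < X. Listing each simplex with vertices in this order, K has dimension 2 with simplices:

  0-simplices (9): P, Q, R, S, T, U, V, W, X
  1-simplices (27): PQ, PR, PS, PT, PU, PV, QR, QS, QV, QW, QX, RT, RU, RW, RX, ST, SU, SW, SX, TU, TV, TW, UV, UX, VW, VX, WX
  2-simplices (18): PQR, PQS, PRU, PST, PTV, PUV, QRX, QSW, QVW, QVX, RTU, RTW, RWX, STU, SUX, SWX, TVW, UVX

giving chain groups C_0 ≅ Z^9, C_1 ≅ Z^27, C_2 ≅ Z^18.

The boundary map ∂_1: C_1 → C_0 maps an edge to its endpoints' difference, ∂[p,q] = q − p. For instance
  ∂UV = V − U.
As a 9×27 matrix over Z this has rank 8, with invariant factors (1,1,1,1,1,1,1,1).

∂_2: C_2 → C_1 acts by ∂[p,q,r] = [q,r] − [p,r] + [p,q]. For instance
  ∂SWX = WX − SX + SW,
  ∂PQS = QS − PS + PQ.
The 27×18 boundary matrix has rank 18 and Smith normal form diag(1,1,1,1,1,1,1,1,1,1,1,1,1,1,1,1,1,2).

From H_k ≅ ker(∂_k) / im(∂_{k+1}) we obtain:

  H_0: rank C_0 − rank ∂_1 = 9 − 8 = 1, and the invariant factors of ∂_1 are all 1, so H_0 ≅ Z.
  H_1: rank ker ∂_1 − rank ∂_2 = (27 − 8) − 18 = 1, and ∂_2 has invariant factor 2 > 1, so H_1 ≅ Z ⊕ Z_2.
  H_2: rank ker ∂_2 − rank ∂_3 = (18 − 18) − 0 = 0, and there is no ∂_3, so H_2 ≅ 0.

As a check, the Euler characteristic is 9 − 27 + 18 = 0, which agrees with 1 − 1 + 0 = 0.

Hence the Betti numbers are b_0 = 1, b_1 = 1, b_2 = 0.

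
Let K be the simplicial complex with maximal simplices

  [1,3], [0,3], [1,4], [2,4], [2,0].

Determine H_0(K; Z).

Order the vertices as 0 < 1 < 2 < 3 < 4. Listing each simplex with vertices in this order, K has dimension 1 with simplices:

  0-simplices (5): [0], [1], [2], [3], [4]
  1-simplices (5): [0,2], [0,3], [1,3], [1,4], [2,4]

so the chain groups are C_0 ≅ Z^5, C_1 ≅ Z^5.

Boundary ∂_1: C_1 → C_0 sends each edge [p,q] (with p < q) to q − p. For instance
  ∂[1,4] = [4] − [1].
The resulting 5×5 matrix has rank 4, and its Smith normal form has invariant factors (1,1,1,1).

Now H_k = ker ∂_k / im ∂_{k+1}, so:

  H_0: rank C_0 − rank ∂_1 = 5 − 4 = 1, and the invariant factors of ∂_1 are all 1, so H_0 = Z.

H_0 = Z.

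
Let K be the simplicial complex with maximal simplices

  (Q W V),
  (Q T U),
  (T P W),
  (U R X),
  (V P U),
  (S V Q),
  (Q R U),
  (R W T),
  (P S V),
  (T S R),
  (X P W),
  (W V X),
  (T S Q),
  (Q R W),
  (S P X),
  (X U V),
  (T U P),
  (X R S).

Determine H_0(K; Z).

We work with the vertex ordering P < Q < R < S < T < U < V < W < X. The simplices of K, each written with vertices in increasing order, are:

  0-simplices (9): P, Q, R, S, T, U, V, W, X
  1-simplices (27): PS, PT, PU, PV, PW, PX, QR, QS, QT, QU, QV, QW, RS, RT, RU, RW, RX, ST, SV, SX, TU, TW, UV, UX, VW, VX, WX
  2-simplices (18): PSV, PSX, PTU, PTW, PUV, PWX, QRU, QRW, QST, QSV, QTU, QVW, RST, RSX, RTW, RUX, UVX, VWX

so the chain groups are C_0 ≅ Z^9, C_1 ≅ Z^27, C_2 ≅ Z^18.

∂_1: C_1 → C_0 maps an edge to its endpoints' difference, ∂[p,q] = q − p. For instance
  ∂QU = U − Q.
This gives a 9×27 integer matrix of rank 8; reducing to Smith normal form yields diagonal entries (1,1,1,1,1,1,1,1).

The boundary map ∂_2: C_2 → C_1 acts by ∂[p,q,r] = [q,r] − [p,r] + [p,q]. For instance
  ∂QRU = RU − QU + QR,
  ∂PTW = TW − PW + PT.
The 27×18 boundary matrix has rank 18 and Smith normal form diag(1,1,1,1,1,1,1,1,1,1,1,1,1,1,1,1,1,2).

From H_k ≅ ker(∂_k) / im(∂_{k+1}) we obtain:

  H_0: rank C_0 − rank ∂_1 = 9 − 8 = 1, and the invariant factors of ∂_1 are all 1, so H_0 ≅ Z.

(K is a triangulation of the Klein bottle.)

H_0 = Z.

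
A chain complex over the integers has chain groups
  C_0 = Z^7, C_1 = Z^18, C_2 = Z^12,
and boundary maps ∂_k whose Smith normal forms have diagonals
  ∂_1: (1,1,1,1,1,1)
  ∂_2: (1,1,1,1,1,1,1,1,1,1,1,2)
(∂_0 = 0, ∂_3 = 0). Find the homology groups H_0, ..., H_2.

H_0 ≅ Z,  H_1 ≅ Z/2,  H_2 = 0.

H_0: b_0 = 7 − 0 − 6 = 1; torsion from ∂_1 factors > 1: none. So H_0 ≅ Z.
H_1: b_1 = 18 − 6 − 12 = 0; torsion from ∂_2 factors > 1: [2]. So H_1 ≅ Z/2.
H_2: b_2 = 12 − 12 − 0 = 0; torsion from ∂_3 factors > 1: none. So H_2 ≅ 0.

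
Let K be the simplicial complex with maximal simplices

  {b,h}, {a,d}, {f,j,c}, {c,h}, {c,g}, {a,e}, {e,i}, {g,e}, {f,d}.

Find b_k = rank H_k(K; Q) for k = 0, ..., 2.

b_0 = 1, b_1 = 1, b_2 = 0.

Order the vertices as a < b < c < d < e < f < g < h < i < j. Listing each simplex with vertices in this order, K has dimension 2 with simplices:

  0-simplices (10): a, b, c, d, e, f, g, h, i, j
  1-simplices (11): ad, ae, bh, cf, cg, ch, cj, df, eg, ei, fj
  2-simplices (1): cfj

Hence C_0 ≅ Z^10, C_1 ≅ Z^11, C_2 ≅ Z^1.

Boundary ∂_1: C_1 → C_0 sends each edge [p,q] (with p < q) to q − p. For instance
  ∂ei = i − e.
The 10×11 boundary matrix has rank 9 and Smith normal form diag(1,1,1,1,1,1,1,1,1).

∂_2: C_2 → C_1 sends each 2-simplex [p,q,r] to [q,r] − [p,r] + [p,q]. For instance
  ∂cfj = fj − cj + cf.
This gives a 11×1 integer matrix of rank 1; reducing to Smith normal form yields diagonal entries (1).

From H_k ≅ ker(∂_k) / im(∂_{k+1}) we obtain:

  H_0: rank C_0 − rank ∂_1 = 10 − 9 = 1, and the invariant factors of ∂_1 are all 1, so H_0 = Z.
  H_1: rank ker ∂_1 − rank ∂_2 = (11 − 9) − 1 = 1, and the invariant factors of ∂_2 are all 1, so H_1 = Z.
  H_2: rank ker ∂_2 − rank ∂_3 = (1 − 1) − 0 = 0, and there is no ∂_3, so H_2 = 0.

Hence the Betti numbers are b_0 = 1, b_1 = 1, b_2 = 0.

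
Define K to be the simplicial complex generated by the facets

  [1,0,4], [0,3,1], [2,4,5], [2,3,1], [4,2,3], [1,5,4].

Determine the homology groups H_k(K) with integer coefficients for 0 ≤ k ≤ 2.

Order the vertices as 0 < 1 < 2 < 3 < 4 < 5. Listing each simplex with vertices in this order, K has dimension 2 with simplices:

  0-simplices (6): [0], [1], [2], [3], [4], [5]
  1-simplices (12): [0,1], [0,3], [0,4], [1,2], [1,3], [1,4], [1,5], [2,3], [2,4], [2,5], [3,4], [4,5]
  2-simplices (6): [0,1,3], [0,1,4], [1,2,3], [1,4,5], [2,3,4], [2,4,5]

so the chain groups are C_0 ≅ Z^6, C_1 ≅ Z^12, C_2 ≅ Z^6.

The boundary map ∂_1: C_1 → C_0 is given by ∂[p,q] = [q] − [p]. For instance
  ∂[0,1] = [1] − [0].
The resulting 6×12 matrix has rank 5, and its Smith normal form has invariant factors (1,1,1,1,1).

The boundary map ∂_2: C_2 → C_1 maps a triangle to the signed sum of its edges. For instance
  ∂[1,4,5] = [4,5] − [1,5] + [1,4],
  ∂[1,2,3] = [2,3] − [1,3] + [1,2].
The 12×6 boundary matrix has rank 6 and Smith normal form diag(1,1,1,1,1,1).

Reading off H_k = ker ∂_k / im ∂_{k+1}:

  H_0: rank C_0 − rank ∂_1 = 6 − 5 = 1, and the invariant factors of ∂_1 are all 1, so H_0 = Z.
  H_1: rank ker ∂_1 − rank ∂_2 = (12 − 5) − 6 = 1, and the invariant factors of ∂_2 are all 1, so H_1 = Z.
  H_2: rank ker ∂_2 − rank ∂_3 = (6 − 6) − 0 = 0, and there is no ∂_3, so H_2 = 0.

H_0 = Z,  H_1 = Z,  H_2 = 0.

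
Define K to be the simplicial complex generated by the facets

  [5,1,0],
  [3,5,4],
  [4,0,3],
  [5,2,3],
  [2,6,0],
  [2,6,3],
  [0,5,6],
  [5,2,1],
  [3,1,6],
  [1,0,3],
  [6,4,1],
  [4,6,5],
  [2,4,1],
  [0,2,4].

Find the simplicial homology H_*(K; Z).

H_0 ≅ Z,  H_1 ≅ Z^2,  H_2 ≅ Z.

Take the total order 0 < 1 < 2 < 3 < 4 < 5 < 6 on the vertex set. Then K (dimension 2) consists of the simplices:

  0-simplices (7): [0], [1], [2], [3], [4], [5], [6]
  1-simplices (21): [0,1], [0,2], [0,3], [0,4], [0,5], [0,6], [1,2], [1,3], [1,4], [1,5], [1,6], [2,3], [2,4], [2,5], [2,6], [3,4], [3,5], [3,6], [4,5], [4,6], [5,6]
  2-simplices (14): [0,1,3], [0,1,5], [0,2,4], [0,2,6], [0,3,4], [0,5,6], [1,2,4], [1,2,5], [1,3,6], [1,4,6], [2,3,5], [2,3,6], [3,4,5], [4,5,6]

so the chain groups are C_0 ≅ Z^7, C_1 ≅ Z^21, C_2 ≅ Z^14.

∂_1: C_1 → C_0 sends each edge [p,q] (with p < q) to q − p. For instance
  ∂[5,6] = [6] − [5].
The 7×21 boundary matrix has rank 6 and Smith normal form diag(1,1,1,1,1,1).

Boundary ∂_2: C_2 → C_1 acts by ∂[p,q,r] = [q,r] − [p,r] + [p,q]. For instance
  ∂[4,5,6] = [5,6] − [4,6] + [4,5],
  ∂[1,2,4] = [2,4] − [1,4] + [1,2].
As a 21×14 matrix over Z this has rank 13, with invariant factors (1,1,1,1,1,1,1,1,1,1,1,1,1).

Reading off H_k = ker ∂_k / im ∂_{k+1}:

  H_0: rank C_0 − rank ∂_1 = 7 − 6 = 1, and the invariant factors of ∂_1 are all 1, so H_0 ≅ Z.
  H_1: rank ker ∂_1 − rank ∂_2 = (21 − 6) − 13 = 2, and the invariant factors of ∂_2 are all 1, so H_1 ≅ Z^2.
  H_2: rank ker ∂_2 − rank ∂_3 = (14 − 13) − 0 = 1, and there is no ∂_3, so H_2 ≅ Z.

As a check, the Euler characteristic is 7 − 21 + 14 = 0, which agrees with 1 − 2 + 1 = 0.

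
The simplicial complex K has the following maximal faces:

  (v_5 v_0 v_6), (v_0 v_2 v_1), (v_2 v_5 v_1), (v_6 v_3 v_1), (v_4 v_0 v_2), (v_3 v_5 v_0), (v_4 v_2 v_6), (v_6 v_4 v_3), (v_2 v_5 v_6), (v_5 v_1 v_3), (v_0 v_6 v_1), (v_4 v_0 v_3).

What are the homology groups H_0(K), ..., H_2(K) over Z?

K has 7 vertices, 18 edges, 12 triangles.
rank ∂_0 = 0, rank ∂_1 = 6 ⇒ b_0 = 7 − 0 − 6 = 1; all invariant factors of ∂_1 are 1 so no torsion. So H_0 = Z.
rank ∂_1 = 6, rank ∂_2 = 12 ⇒ b_1 = 18 − 6 − 12 = 0; ∂_2 has invariant factor(s) [2] giving torsion. So H_1 = Z/2Z.
rank ∂_2 = 12, rank ∂_3 = 0 ⇒ b_2 = 12 − 12 − 0 = 0. So H_2 = 0.

H_0 ≅ Z,  H_1 ≅ Z/2Z,  H_2 = 0.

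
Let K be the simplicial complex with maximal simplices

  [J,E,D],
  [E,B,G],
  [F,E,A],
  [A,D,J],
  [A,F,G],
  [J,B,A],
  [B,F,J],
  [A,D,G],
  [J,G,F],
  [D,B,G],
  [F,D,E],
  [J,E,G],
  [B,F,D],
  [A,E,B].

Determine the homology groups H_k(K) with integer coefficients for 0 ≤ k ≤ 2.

Order the vertices as A < B < D < E < F < G < J. Listing each simplex with vertices in this order, K has dimension 2 with simplices:

  0-simplices (7): A, B, D, E, F, G, J
  1-simplices (21): AB, AD, AE, AF, AG, AJ, BD, BE, BF, BG, BJ, DE, DF, DG, DJ, EF, EG, EJ, FG, FJ, GJ
  2-simplices (14): ABE, ABJ, ADG, ADJ, AEF, AFG, BDF, BDG, BEG, BFJ, DEF, DEJ, EGJ, FGJ

so the chain groups are C_0 ≅ Z^7, C_1 ≅ Z^21, C_2 ≅ Z^14.

∂_1: C_1 → C_0 maps an edge to its endpoints' difference, ∂[p,q] = q − p. For instance
  ∂DF = F − D.
This gives a 7×21 integer matrix of rank 6; reducing to Smith normal form yields diagonal entries (1,1,1,1,1,1).

Boundary ∂_2: C_2 → C_1 acts by ∂[p,q,r] = [q,r] − [p,r] + [p,q]. For instance
  ∂AEF = EF − AF + AE,
  ∂AFG = FG − AG + AF.
As a 21×14 matrix over Z this has rank 13, with invariant factors (1,1,1,1,1,1,1,1,1,1,1,1,1).

Reading off H_k = ker ∂_k / im ∂_{k+1}:

  H_0: rank C_0 − rank ∂_1 = 7 − 6 = 1, and the invariant factors of ∂_1 are all 1, so H_0 = Z.
  H_1: rank ker ∂_1 − rank ∂_2 = (21 − 6) − 13 = 2, and the invariant factors of ∂_2 are all 1, so H_1 = Z^2.
  H_2: rank ker ∂_2 − rank ∂_3 = (14 − 13) − 0 = 1, and there is no ∂_3, so H_2 = Z.

As a check, the Euler characteristic is 7 − 21 + 14 = 0, which agrees with 1 − 2 + 1 = 0.
(K is a triangulation of the torus T^2.)

H_0 ≅ Z,  H_1 ≅ Z^2,  H_2 ≅ Z.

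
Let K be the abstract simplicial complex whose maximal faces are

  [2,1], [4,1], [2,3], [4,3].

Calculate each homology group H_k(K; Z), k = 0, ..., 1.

Order the vertices as 1 < 2 < 3 < 4. Listing each simplex with vertices in this order, K has dimension 1 with simplices:

  0-simplices (4): [1], [2], [3], [4]
  1-simplices (4): [1,2], [1,4], [2,3], [3,4]

giving chain groups C_0 ≅ Z^4, C_1 ≅ Z^4.

The boundary map ∂_1: C_1 → C_0 is given by ∂[p,q] = [q] − [p].
The 4×4 boundary matrix has rank 3 and Smith normal form diag(1,1,1).

From H_k ≅ ker(∂_k) / im(∂_{k+1}) we obtain:

  H_0: rank C_0 − rank ∂_1 = 4 − 3 = 1, and the invariant factors of ∂_1 are all 1, so H_0 = Z.
  H_1: rank ker ∂_1 − rank ∂_2 = (4 − 3) − 0 = 1, and there is no ∂_2, so H_1 = Z.

H_0 = Z,  H_1 = Z.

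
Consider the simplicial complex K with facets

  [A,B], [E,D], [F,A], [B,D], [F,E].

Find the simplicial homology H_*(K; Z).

H_0 ≅ Z,  H_1 ≅ Z.

We work with the vertex ordering A < B < D < E < F. The simplices of K, each written with vertices in increasing order, are:

  0-simplices (5): A, B, D, E, F
  1-simplices (5): AB, AF, BD, DE, EF

Hence C_0 ≅ Z^5, C_1 ≅ Z^5.

∂_1: C_1 → C_0 is given by ∂[p,q] = [q] − [p]. For instance
  ∂EF = F − E.
This gives a 5×5 integer matrix of rank 4; reducing to Smith normal form yields diagonal entries (1,1,1,1).

From H_k ≅ ker(∂_k) / im(∂_{k+1}) we obtain:

  H_0: rank C_0 − rank ∂_1 = 5 − 4 = 1, and the invariant factors of ∂_1 are all 1, so H_0 = Z.
  H_1: rank ker ∂_1 − rank ∂_2 = (5 − 4) − 0 = 1, and there is no ∂_2, so H_1 = Z.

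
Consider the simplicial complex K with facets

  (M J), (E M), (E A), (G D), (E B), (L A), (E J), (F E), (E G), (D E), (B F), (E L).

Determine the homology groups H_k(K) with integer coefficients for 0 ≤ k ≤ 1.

H_0 ≅ Z,  H_1 ≅ Z^4.

Order the vertices as A < B < D < E < F < G < J < L < M. Listing each simplex with vertices in this order, K has dimension 1 with simplices:

  0-simplices (9): A, B, D, E, F, G, J, L, M
  1-simplices (12): AE, AL, BE, BF, DE, DG, EF, EG, EJ, EL, EM, JM

Hence C_0 ≅ Z^9, C_1 ≅ Z^12.

Boundary ∂_1: C_1 → C_0 is given by ∂[p,q] = [q] − [p]. For instance
  ∂EF = F − E.
The resulting 9×12 matrix has rank 8, and its Smith normal form has invariant factors (1,1,1,1,1,1,1,1).

Computing H_k = (kernel of ∂_k) / (image of ∂_{k+1}):

  H_0: rank C_0 − rank ∂_1 = 9 − 8 = 1, and the invariant factors of ∂_1 are all 1, so H_0 ≅ Z.
  H_1: rank ker ∂_1 − rank ∂_2 = (12 − 8) − 0 = 4, and there is no ∂_2, so H_1 ≅ Z^4.

As a check, the Euler characteristic is 9 − 12 = -3, which agrees with 1 − 4 = -3.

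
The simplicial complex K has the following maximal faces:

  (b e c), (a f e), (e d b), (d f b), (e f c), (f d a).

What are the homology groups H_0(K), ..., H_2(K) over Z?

Order the vertices as a < b < c < d < e < f. Listing each simplex with vertices in this order, K has dimension 2 with simplices:

  0-simplices (6): a, b, c, d, e, f
  1-simplices (12): ad, ae, af, bc, bd, be, bf, ce, cf, de, df, ef
  2-simplices (6): adf, aef, bce, bde, bdf, cef

Hence C_0 ≅ Z^6, C_1 ≅ Z^12, C_2 ≅ Z^6.

∂_1: C_1 → C_0 sends each edge [p,q] (with p < q) to q − p. For instance
  ∂bf = f − b.
This gives a 6×12 integer matrix of rank 5; reducing to Smith normal form yields diagonal entries (1,1,1,1,1).

∂_2: C_2 → C_1 sends each 2-simplex [p,q,r] to [q,r] − [p,r] + [p,q]. For instance
  ∂cef = ef − cf + ce,
  ∂aef = ef − af + ae.
The resulting 12×6 matrix has rank 6, and its Smith normal form has invariant factors (1,1,1,1,1,1).

Computing H_k = (kernel of ∂_k) / (image of ∂_{k+1}):

  H_0: rank C_0 − rank ∂_1 = 6 − 5 = 1, and the invariant factors of ∂_1 are all 1, so H_0 = Z.
  H_1: rank ker ∂_1 − rank ∂_2 = (12 − 5) − 6 = 1, and the invariant factors of ∂_2 are all 1, so H_1 = Z.
  H_2: rank ker ∂_2 − rank ∂_3 = (6 − 6) − 0 = 0, and there is no ∂_3, so H_2 = 0.

H_0 ≅ Z,  H_1 ≅ Z,  H_2 = 0.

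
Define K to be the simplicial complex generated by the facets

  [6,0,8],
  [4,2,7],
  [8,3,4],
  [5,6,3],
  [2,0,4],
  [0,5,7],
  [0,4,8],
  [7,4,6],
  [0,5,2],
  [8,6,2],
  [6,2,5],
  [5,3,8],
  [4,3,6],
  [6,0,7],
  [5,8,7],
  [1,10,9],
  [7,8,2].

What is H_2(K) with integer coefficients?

Order the vertices as 0 < 1 < 2 < 3 < 4 < 5 < 6 < 7 < 8 < 9 < 10. Listing each simplex with vertices in this order, K has dimension 2 with simplices:

  0-simplices (11): [0], [1], [2], [3], [4], [5], [6], [7], [8], [9], [10]
  1-simplices (27): (27 of them)
  2-simplices (17): [0,2,4], [0,2,5], [0,4,8], [0,5,7], [0,6,7], [0,6,8], [1,9,10], [2,4,7], [2,5,6], [2,6,8], [2,7,8], [3,4,6], [3,4,8], [3,5,6], [3,5,8], [4,6,7], [5,7,8]

so the chain groups are C_0 ≅ Z^11, C_1 ≅ Z^27, C_2 ≅ Z^17.

Boundary ∂_1: C_1 → C_0 is given by ∂[p,q] = [q] − [p]. For instance
  ∂[6,8] = [8] − [6].
This gives a 11×27 integer matrix of rank 9; reducing to Smith normal form yields diagonal entries (1,1,1,1,1,1,1,1,1).

∂_2: C_2 → C_1 sends each 2-simplex [p,q,r] to [q,r] − [p,r] + [p,q]. For instance
  ∂[2,7,8] = [7,8] − [2,8] + [2,7],
  ∂[0,2,4] = [2,4] − [0,4] + [0,2].
The resulting 27×17 matrix has rank 16, and its Smith normal form has invariant factors (1,1,1,1,1,1,1,1,1,1,1,1,1,1,1,1).

From H_k ≅ ker(∂_k) / im(∂_{k+1}) we obtain:

  H_2: rank ker ∂_2 − rank ∂_3 = (17 − 16) − 0 = 1, and there is no ∂_3, so H_2 = Z.

H_2 ≅ Z.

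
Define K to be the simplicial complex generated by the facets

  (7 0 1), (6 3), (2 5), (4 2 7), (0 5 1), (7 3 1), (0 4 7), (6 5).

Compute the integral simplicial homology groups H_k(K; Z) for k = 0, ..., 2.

H_0 ≅ Z,  H_1 ≅ Z^2,  H_2 = 0.

Order the vertices as 0 < 1 < 2 < 3 < 4 < 5 < 6 < 7. Listing each simplex with vertices in this order, K has dimension 2 with simplices:

  0-simplices (8): [0], [1], [2], [3], [4], [5], [6], [7]
  1-simplices (14): [0,1], [0,4], [0,5], [0,7], [1,3], [1,5], [1,7], [2,4], [2,5], [2,7], [3,6], [3,7], [4,7], [5,6]
  2-simplices (5): [0,1,5], [0,1,7], [0,4,7], [1,3,7], [2,4,7]

so the chain groups are C_0 ≅ Z^8, C_1 ≅ Z^14, C_2 ≅ Z^5.

∂_1: C_1 → C_0 maps an edge to its endpoints' difference, ∂[p,q] = q − p. For instance
  ∂[0,5] = [5] − [0].
The 8×14 boundary matrix has rank 7 and Smith normal form diag(1,1,1,1,1,1,1).

∂_2: C_2 → C_1 sends each 2-simplex [p,q,r] to [q,r] − [p,r] + [p,q]. For instance
  ∂[0,1,5] = [1,5] − [0,5] + [0,1],
  ∂[1,3,7] = [3,7] − [1,7] + [1,3].
As a 14×5 matrix over Z this has rank 5, with invariant factors (1,1,1,1,1).

Computing H_k = (kernel of ∂_k) / (image of ∂_{k+1}):

  H_0: rank C_0 − rank ∂_1 = 8 − 7 = 1, and the invariant factors of ∂_1 are all 1, so H_0 ≅ Z.
  H_1: rank ker ∂_1 − rank ∂_2 = (14 − 7) − 5 = 2, and the invariant factors of ∂_2 are all 1, so H_1 ≅ Z^2.
  H_2: rank ker ∂_2 − rank ∂_3 = (5 − 5) − 0 = 0, and there is no ∂_3, so H_2 ≅ 0.

As a check, the Euler characteristic is 8 − 14 + 5 = -1, which agrees with 1 − 2 + 0 = -1.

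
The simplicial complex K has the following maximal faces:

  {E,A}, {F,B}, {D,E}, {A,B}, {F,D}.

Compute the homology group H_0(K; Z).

H_0 ≅ Z.

Take the total order A < B < D < E < F on the vertex set. Then K (dimension 1) consists of the simplices:

  0-simplices (5): A, B, D, E, F
  1-simplices (5): AB, AE, BF, DE, DF

Hence C_0 ≅ Z^5, C_1 ≅ Z^5.

The boundary map ∂_1: C_1 → C_0 sends each edge [p,q] (with p < q) to q − p. For instance
  ∂BF = F − B.
The resulting 5×5 matrix has rank 4, and its Smith normal form has invariant factors (1,1,1,1).

From H_k ≅ ker(∂_k) / im(∂_{k+1}) we obtain:

  H_0: rank C_0 − rank ∂_1 = 5 − 4 = 1, and the invariant factors of ∂_1 are all 1, so H_0 ≅ Z.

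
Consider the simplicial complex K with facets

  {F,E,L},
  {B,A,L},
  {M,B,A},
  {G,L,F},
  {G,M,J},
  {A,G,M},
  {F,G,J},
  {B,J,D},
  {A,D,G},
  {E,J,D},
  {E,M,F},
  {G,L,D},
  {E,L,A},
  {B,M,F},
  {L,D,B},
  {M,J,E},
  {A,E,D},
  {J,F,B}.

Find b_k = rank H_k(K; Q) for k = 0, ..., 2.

Order the vertices as A < B < D < E < F < G < J < L < M. Listing each simplex with vertices in this order, K has dimension 2 with simplices:

  0-simplices (9): A, B, D, E, F, G, J, L, M
  1-simplices (27): AB, AD, AE, AG, AL, AM, BD, BF, BJ, BL, BM, DE, DG, DJ, DL, EF, EJ, EL, EM, FG, FJ, FL, FM, GJ, GL, GM, JM
  2-simplices (18): ABL, ABM, ADE, ADG, AEL, AGM, BDJ, BDL, BFJ, BFM, DEJ, DGL, EFL, EFM, EJM, FGJ, FGL, GJM

Hence C_0 ≅ Z^9, C_1 ≅ Z^27, C_2 ≅ Z^18.

The boundary map ∂_1: C_1 → C_0 maps an edge to its endpoints' difference, ∂[p,q] = q − p.
The resulting 9×27 matrix has rank 8, and its Smith normal form has invariant factors (1,1,1,1,1,1,1,1).

Boundary ∂_2: C_2 → C_1 sends each 2-simplex [p,q,r] to [q,r] − [p,r] + [p,q]. For instance
  ∂EFM = FM − EM + EF,
  ∂BFM = FM − BM + BF.
The 27×18 boundary matrix has rank 18 and Smith normal form diag(1,1,1,1,1,1,1,1,1,1,1,1,1,1,1,1,1,2).

From H_k ≅ ker(∂_k) / im(∂_{k+1}) we obtain:

  H_0: rank C_0 − rank ∂_1 = 9 − 8 = 1, and the invariant factors of ∂_1 are all 1, so H_0 = Z.
  H_1: rank ker ∂_1 − rank ∂_2 = (27 − 8) − 18 = 1, and ∂_2 has invariant factor 2 > 1, so H_1 = Z × Z/2.
  H_2: rank ker ∂_2 − rank ∂_3 = (18 − 18) − 0 = 0, and there is no ∂_3, so H_2 = 0.

As a check, the Euler characteristic is 9 − 27 + 18 = 0, which agrees with 1 − 1 + 0 = 0.

Hence the Betti numbers are b_0 = 1, b_1 = 1, b_2 = 0.

b_0 = 1, b_1 = 1, b_2 = 0.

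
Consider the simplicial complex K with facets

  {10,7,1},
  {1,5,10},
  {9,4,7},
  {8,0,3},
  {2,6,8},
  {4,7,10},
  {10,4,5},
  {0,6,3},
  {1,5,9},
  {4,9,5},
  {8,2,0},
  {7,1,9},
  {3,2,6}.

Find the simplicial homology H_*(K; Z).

Take the total order 0 < 1 < 2 < 3 < 4 < 5 < 6 < 7 < 8 < 9 < 10 on the vertex set. Then K (dimension 2) consists of the simplices:

  0-simplices (11): [0], [1], [2], [3], [4], [5], [6], [7], [8], [9], [10]
  1-simplices (22): [0,2], [0,3], [0,6], [0,8], [1,5], [1,7], [1,9], [1,10], [2,3], [2,6], [2,8], [3,6], [3,8], [4,5], [4,7], [4,9], [4,10], [5,9], [5,10], [6,8], [7,9], [7,10]
  2-simplices (13): [0,2,8], [0,3,6], [0,3,8], [1,5,9], [1,5,10], [1,7,9], [1,7,10], [2,3,6], [2,6,8], [4,5,9], [4,5,10], [4,7,9], [4,7,10]

so the chain groups are C_0 ≅ Z^11, C_1 ≅ Z^22, C_2 ≅ Z^13.

∂_1: C_1 → C_0 maps an edge to its endpoints' difference, ∂[p,q] = q − p. For instance
  ∂[7,9] = [9] − [7].
As a 11×22 matrix over Z this has rank 9, with invariant factors (1,1,1,1,1,1,1,1,1).

The boundary map ∂_2: C_2 → C_1 maps a triangle to the signed sum of its edges. For instance
  ∂[0,2,8] = [2,8] − [0,8] + [0,2],
  ∂[1,5,9] = [5,9] − [1,9] + [1,5].
This gives a 22×13 integer matrix of rank 12; reducing to Smith normal form yields diagonal entries (1,1,1,1,1,1,1,1,1,1,1,1).

Computing H_k = (kernel of ∂_k) / (image of ∂_{k+1}):

  H_0: rank C_0 − rank ∂_1 = 11 − 9 = 2, and the invariant factors of ∂_1 are all 1, so H_0 ≅ Z^2.
  H_1: rank ker ∂_1 − rank ∂_2 = (22 − 9) − 12 = 1, and the invariant factors of ∂_2 are all 1, so H_1 ≅ Z.
  H_2: rank ker ∂_2 − rank ∂_3 = (13 − 12) − 0 = 1, and there is no ∂_3, so H_2 ≅ Z.

As a check, the Euler characteristic is 11 − 22 + 13 = 2, which agrees with 2 − 1 + 1 = 2.

H_0 ≅ Z^2,  H_1 ≅ Z,  H_2 ≅ Z.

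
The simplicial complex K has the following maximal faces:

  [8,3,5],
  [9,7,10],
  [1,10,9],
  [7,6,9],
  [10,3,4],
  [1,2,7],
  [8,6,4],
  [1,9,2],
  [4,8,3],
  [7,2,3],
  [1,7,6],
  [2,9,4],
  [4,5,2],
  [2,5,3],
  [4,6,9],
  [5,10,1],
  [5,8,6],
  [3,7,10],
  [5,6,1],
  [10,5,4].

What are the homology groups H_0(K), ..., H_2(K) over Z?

H_0 = Z,  H_1 = Z × Z/2,  H_2 = 0.

Fix the vertex order 1 < 2 < 3 < 4 < 5 < 6 < 7 < 8 < 9 < 10 and write every simplex with vertices in increasing order. Then dim K = 2 and the simplices of K are:

  0-simplices (10): [1], [2], [3], [4], [5], [6], [7], [8], [9], [10]
  1-simplices (30): (30 of them)
  2-simplices (20): (20 of them)

Hence C_0 ≅ Z^10, C_1 ≅ Z^30, C_2 ≅ Z^20.

∂_1: C_1 → C_0 maps an edge to its endpoints' difference, ∂[p,q] = q − p. For instance
  ∂[2,9] = [9] − [2].
The resulting 10×30 matrix has rank 9, and its Smith normal form has invariant factors (1,1,1,1,1,1,1,1,1).

The boundary map ∂_2: C_2 → C_1 sends each 2-simplex [p,q,r] to [q,r] − [p,r] + [p,q]. For instance
  ∂[7,9,10] = [9,10] − [7,10] + [7,9],
  ∂[4,6,9] = [6,9] − [4,9] + [4,6].
The 30×20 boundary matrix has rank 20 and Smith normal form diag(1,1,1,1,1,1,1,1,1,1,1,1,1,1,1,1,1,1,1,2).

Reading off H_k = ker ∂_k / im ∂_{k+1}:

  H_0: rank C_0 − rank ∂_1 = 10 − 9 = 1, and the invariant factors of ∂_1 are all 1, so H_0 = Z.
  H_1: rank ker ∂_1 − rank ∂_2 = (30 − 9) − 20 = 1, and ∂_2 has invariant factor 2 > 1, so H_1 = Z × Z/2.
  H_2: rank ker ∂_2 − rank ∂_3 = (20 − 20) − 0 = 0, and there is no ∂_3, so H_2 = 0.

As a check, the Euler characteristic is 10 − 30 + 20 = 0, which agrees with 1 − 1 + 0 = 0.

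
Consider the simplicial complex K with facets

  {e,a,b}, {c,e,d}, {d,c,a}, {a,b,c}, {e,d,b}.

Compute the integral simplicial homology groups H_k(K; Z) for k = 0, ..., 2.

K has 5 vertices, 10 edges, 5 triangles.
rank ∂_0 = 0, rank ∂_1 = 4 ⇒ b_0 = 5 − 0 − 4 = 1; all invariant factors of ∂_1 are 1 so no torsion. So H_0 = Z.
rank ∂_1 = 4, rank ∂_2 = 5 ⇒ b_1 = 10 − 4 − 5 = 1; all invariant factors of ∂_2 are 1 so no torsion. So H_1 = Z.
rank ∂_2 = 5, rank ∂_3 = 0 ⇒ b_2 = 5 − 5 − 0 = 0. So H_2 = 0.

H_0 = Z,  H_1 = Z,  H_2 = 0.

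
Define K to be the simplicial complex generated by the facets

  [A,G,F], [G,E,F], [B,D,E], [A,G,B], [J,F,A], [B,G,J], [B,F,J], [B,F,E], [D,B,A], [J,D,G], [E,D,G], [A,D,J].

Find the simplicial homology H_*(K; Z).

H_0 ≅ Z,  H_1 ≅ Z/2Z,  H_2 = 0.

Take the total order A < B < D < E < F < G < J on the vertex set. Then K (dimension 2) consists of the simplices:

  0-simplices (7): A, B, D, E, F, G, J
  1-simplices (18): AB, AD, AF, AG, AJ, BD, BE, BF, BG, BJ, DE, DG, DJ, EF, EG, FG, FJ, GJ
  2-simplices (12): ABD, ABG, ADJ, AFG, AFJ, BDE, BEF, BFJ, BGJ, DEG, DGJ, EFG

so the chain groups are C_0 ≅ Z^7, C_1 ≅ Z^18, C_2 ≅ Z^12.

∂_1: C_1 → C_0 sends each edge [p,q] (with p < q) to q − p.
As a 7×18 matrix over Z this has rank 6, with invariant factors (1,1,1,1,1,1).

The boundary map ∂_2: C_2 → C_1 acts by ∂[p,q,r] = [q,r] − [p,r] + [p,q]. For instance
  ∂BFJ = FJ − BJ + BF,
  ∂DGJ = GJ − DJ + DG.
This gives a 18×12 integer matrix of rank 12; reducing to Smith normal form yields diagonal entries (1,1,1,1,1,1,1,1,1,1,1,2).

Reading off H_k = ker ∂_k / im ∂_{k+1}:

  H_0: rank C_0 − rank ∂_1 = 7 − 6 = 1, and the invariant factors of ∂_1 are all 1, so H_0 ≅ Z.
  H_1: rank ker ∂_1 − rank ∂_2 = (18 − 6) − 12 = 0, and ∂_2 has invariant factor 2 > 1, so H_1 ≅ Z/2Z.
  H_2: rank ker ∂_2 − rank ∂_3 = (12 − 12) − 0 = 0, and there is no ∂_3, so H_2 ≅ 0.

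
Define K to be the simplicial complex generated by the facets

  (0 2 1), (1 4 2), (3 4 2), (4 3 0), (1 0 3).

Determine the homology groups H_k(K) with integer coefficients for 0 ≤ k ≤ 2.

H_0 ≅ Z,  H_1 ≅ Z,  H_2 = 0.

Fix the vertex order 0 < 1 < 2 < 3 < 4 and write every simplex with vertices in increasing order. Then dim K = 2 and the simplices of K are:

  0-simplices (5): [0], [1], [2], [3], [4]
  1-simplices (10): [0,1], [0,2], [0,3], [0,4], [1,2], [1,3], [1,4], [2,3], [2,4], [3,4]
  2-simplices (5): [0,1,2], [0,1,3], [0,3,4], [1,2,4], [2,3,4]

Hence C_0 ≅ Z^5, C_1 ≅ Z^10, C_2 ≅ Z^5.

∂_1: C_1 → C_0 maps an edge to its endpoints' difference, ∂[p,q] = q − p.
As a 5×10 matrix over Z this has rank 4, with invariant factors (1,1,1,1).

∂_2: C_2 → C_1 acts by ∂[p,q,r] = [q,r] − [p,r] + [p,q]. For instance
  ∂[1,2,4] = [2,4] − [1,4] + [1,2],
  ∂[0,1,3] = [1,3] − [0,3] + [0,1].
The 10×5 boundary matrix has rank 5 and Smith normal form diag(1,1,1,1,1).

Reading off H_k = ker ∂_k / im ∂_{k+1}:

  H_0: rank C_0 − rank ∂_1 = 5 − 4 = 1, and the invariant factors of ∂_1 are all 1, so H_0 ≅ Z.
  H_1: rank ker ∂_1 − rank ∂_2 = (10 − 4) − 5 = 1, and the invariant factors of ∂_2 are all 1, so H_1 ≅ Z.
  H_2: rank ker ∂_2 − rank ∂_3 = (5 − 5) − 0 = 0, and there is no ∂_3, so H_2 ≅ 0.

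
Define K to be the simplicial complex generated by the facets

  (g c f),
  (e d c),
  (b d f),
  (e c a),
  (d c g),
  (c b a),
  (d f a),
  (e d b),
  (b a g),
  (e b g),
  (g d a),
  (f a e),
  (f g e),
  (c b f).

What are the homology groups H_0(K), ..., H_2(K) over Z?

K has 7 vertices, 21 edges, 14 triangles.
rank ∂_0 = 0, rank ∂_1 = 6 ⇒ b_0 = 7 − 0 − 6 = 1; all invariant factors of ∂_1 are 1 so no torsion. So H_0 ≅ Z.
rank ∂_1 = 6, rank ∂_2 = 13 ⇒ b_1 = 21 − 6 − 13 = 2; all invariant factors of ∂_2 are 1 so no torsion. So H_1 ≅ Z^2.
rank ∂_2 = 13, rank ∂_3 = 0 ⇒ b_2 = 14 − 13 − 0 = 1. So H_2 ≅ Z.

H_0 = Z,  H_1 = Z^2,  H_2 = Z.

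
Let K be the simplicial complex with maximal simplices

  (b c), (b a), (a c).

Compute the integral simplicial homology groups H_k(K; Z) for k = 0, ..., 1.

We work with the vertex ordering a < b < c. The simplices of K, each written with vertices in increasing order, are:

  0-simplices (3): a, b, c
  1-simplices (3): ab, ac, bc

so the chain groups are C_0 ≅ Z^3, C_1 ≅ Z^3.

Boundary ∂_1: C_1 → C_0 sends each edge [p,q] (with p < q) to q − p. For instance
  ∂ac = c − a.
As a 3×3 matrix over Z this has rank 2, with invariant factors (1,1).

From H_k ≅ ker(∂_k) / im(∂_{k+1}) we obtain:

  H_0: rank C_0 − rank ∂_1 = 3 − 2 = 1, and the invariant factors of ∂_1 are all 1, so H_0 = Z.
  H_1: rank ker ∂_1 − rank ∂_2 = (3 − 2) − 0 = 1, and there is no ∂_2, so H_1 = Z.

(K is a triangulation of the circle S^1.)

H_0 = Z,  H_1 = Z.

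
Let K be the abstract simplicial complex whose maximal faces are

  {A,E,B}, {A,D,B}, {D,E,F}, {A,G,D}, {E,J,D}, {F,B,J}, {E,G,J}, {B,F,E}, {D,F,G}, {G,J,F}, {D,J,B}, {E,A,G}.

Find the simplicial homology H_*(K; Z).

We work with the vertex ordering A < B < D < E < F < G < J. The simplices of K, each written with vertices in increasing order, are:

  0-simplices (7): A, B, D, E, F, G, J
  1-simplices (18): AB, AD, AE, AG, BD, BE, BF, BJ, DE, DF, DG, DJ, EF, EG, EJ, FG, FJ, GJ
  2-simplices (12): ABD, ABE, ADG, AEG, BDJ, BEF, BFJ, DEF, DEJ, DFG, EGJ, FGJ

Hence C_0 ≅ Z^7, C_1 ≅ Z^18, C_2 ≅ Z^12.

Boundary ∂_1: C_1 → C_0 maps an edge to its endpoints' difference, ∂[p,q] = q − p.
This gives a 7×18 integer matrix of rank 6; reducing to Smith normal form yields diagonal entries (1,1,1,1,1,1).

The boundary map ∂_2: C_2 → C_1 acts by ∂[p,q,r] = [q,r] − [p,r] + [p,q]. For instance
  ∂ADG = DG − AG + AD,
  ∂DEJ = EJ − DJ + DE.
This gives a 18×12 integer matrix of rank 12; reducing to Smith normal form yields diagonal entries (1,1,1,1,1,1,1,1,1,1,1,2).

Reading off H_k = ker ∂_k / im ∂_{k+1}:

  H_0: rank C_0 − rank ∂_1 = 7 − 6 = 1, and the invariant factors of ∂_1 are all 1, so H_0 = Z.
  H_1: rank ker ∂_1 − rank ∂_2 = (18 − 6) − 12 = 0, and ∂_2 has invariant factor 2 > 1, so H_1 = Z/2.
  H_2: rank ker ∂_2 − rank ∂_3 = (12 − 12) − 0 = 0, and there is no ∂_3, so H_2 = 0.

H_0 ≅ Z,  H_1 ≅ Z/2,  H_2 = 0.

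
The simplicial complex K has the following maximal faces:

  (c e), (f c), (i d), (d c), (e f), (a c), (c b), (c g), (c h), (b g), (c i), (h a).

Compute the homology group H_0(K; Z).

Order the vertices as a < b < c < d < e < f < g < h < i. Listing each simplex with vertices in this order, K has dimension 1 with simplices:

  0-simplices (9): a, b, c, d, e, f, g, h, i
  1-simplices (12): ac, ah, bc, bg, cd, ce, cf, cg, ch, ci, di, ef

giving chain groups C_0 ≅ Z^9, C_1 ≅ Z^12.

The boundary map ∂_1: C_1 → C_0 maps an edge to its endpoints' difference, ∂[p,q] = q − p.
The 9×12 boundary matrix has rank 8 and Smith normal form diag(1,1,1,1,1,1,1,1).

Reading off H_k = ker ∂_k / im ∂_{k+1}:

  H_0: rank C_0 − rank ∂_1 = 9 − 8 = 1, and the invariant factors of ∂_1 are all 1, so H_0 ≅ Z.

H_0 ≅ Z.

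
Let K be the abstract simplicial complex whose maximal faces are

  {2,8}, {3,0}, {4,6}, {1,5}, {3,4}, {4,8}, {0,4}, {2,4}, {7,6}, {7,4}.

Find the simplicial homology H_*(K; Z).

H_0 ≅ Z^2,  H_1 ≅ Z^3.

Order the vertices as 0 < 1 < 2 < 3 < 4 < 5 < 6 < 7 < 8. Listing each simplex with vertices in this order, K has dimension 1 with simplices:

  0-simplices (9): [0], [1], [2], [3], [4], [5], [6], [7], [8]
  1-simplices (10): [0,3], [0,4], [1,5], [2,4], [2,8], [3,4], [4,6], [4,7], [4,8], [6,7]

so the chain groups are C_0 ≅ Z^9, C_1 ≅ Z^10.

The boundary map ∂_1: C_1 → C_0 sends each edge [p,q] (with p < q) to q − p. For instance
  ∂[0,4] = [4] − [0].
The 9×10 boundary matrix has rank 7 and Smith normal form diag(1,1,1,1,1,1,1).

Reading off H_k = ker ∂_k / im ∂_{k+1}:

  H_0: rank C_0 − rank ∂_1 = 9 − 7 = 2, and the invariant factors of ∂_1 are all 1, so H_0 ≅ Z^2.
  H_1: rank ker ∂_1 − rank ∂_2 = (10 − 7) − 0 = 3, and there is no ∂_2, so H_1 ≅ Z^3.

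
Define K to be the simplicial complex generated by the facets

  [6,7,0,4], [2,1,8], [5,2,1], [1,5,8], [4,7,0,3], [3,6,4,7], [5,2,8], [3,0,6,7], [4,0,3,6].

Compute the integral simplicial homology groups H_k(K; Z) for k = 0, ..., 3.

H_0 ≅ Z^2,  H_1 = 0,  H_2 ≅ Z,  H_3 ≅ Z.

Fix the vertex order 0 < 1 < 2 < 3 < 4 < 5 < 6 < 7 < 8 and write every simplex with vertices in increasing order. Then dim K = 3 and the simplices of K are:

  0-simplices (9): [0], [1], [2], [3], [4], [5], [6], [7], [8]
  1-simplices (16): [0,3], [0,4], [0,6], [0,7], [1,2], [1,5], [1,8], [2,5], [2,8], [3,4], [3,6], [3,7], [4,6], [4,7], [5,8], [6,7]
  2-simplices (14): [0,3,4], [0,3,6], [0,3,7], [0,4,6], [0,4,7], [0,6,7], [1,2,5], [1,2,8], [1,5,8], [2,5,8], [3,4,6], [3,4,7], [3,6,7], [4,6,7]
  3-simplices (5): [0,3,4,6], [0,3,4,7], [0,3,6,7], [0,4,6,7], [3,4,6,7]

Hence C_0 ≅ Z^9, C_1 ≅ Z^16, C_2 ≅ Z^14, C_3 ≅ Z^5.

Boundary ∂_1: C_1 → C_0 maps an edge to its endpoints' difference, ∂[p,q] = q − p. For instance
  ∂[3,4] = [4] − [3].
The 9×16 boundary matrix has rank 7 and Smith normal form diag(1,1,1,1,1,1,1).

∂_2: C_2 → C_1 acts by ∂[p,q,r] = [q,r] − [p,r] + [p,q]. For instance
  ∂[1,2,5] = [2,5] − [1,5] + [1,2],
  ∂[0,3,7] = [3,7] − [0,7] + [0,3].
This gives a 16×14 integer matrix of rank 9; reducing to Smith normal form yields diagonal entries (1,1,1,1,1,1,1,1,1).

The boundary map ∂_3: C_3 → C_2 sends each 3-simplex σ to the alternating sum Σ_i (−1)^i (σ with its i-th vertex removed). For instance
  ∂[0,3,4,6] = [3,4,6] − [0,4,6] + [0,3,6] − [0,3,4],
  ∂[0,3,4,7] = [3,4,7] − [0,4,7] + [0,3,7] − [0,3,4].
The resulting 14×5 matrix has rank 4, and its Smith normal form has invariant factors (1,1,1,1).

Now H_k = ker ∂_k / im ∂_{k+1}, so:

  H_0: rank C_0 − rank ∂_1 = 9 − 7 = 2, and the invariant factors of ∂_1 are all 1, so H_0 = Z^2.
  H_1: rank ker ∂_1 − rank ∂_2 = (16 − 7) − 9 = 0, and the invariant factors of ∂_2 are all 1, so H_1 = 0.
  H_2: rank ker ∂_2 − rank ∂_3 = (14 − 9) − 4 = 1, and the invariant factors of ∂_3 are all 1, so H_2 = Z.
  H_3: rank ker ∂_3 − rank ∂_4 = (5 − 4) − 0 = 1, and there is no ∂_4, so H_3 = Z.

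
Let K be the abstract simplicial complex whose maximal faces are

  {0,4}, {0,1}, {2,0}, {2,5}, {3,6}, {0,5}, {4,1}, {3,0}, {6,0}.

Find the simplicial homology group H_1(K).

We work with the vertex ordering 0 < 1 < 2 < 3 < 4 < 5 < 6. The simplices of K, each written with vertices in increasing order, are:

  0-simplices (7): [0], [1], [2], [3], [4], [5], [6]
  1-simplices (9): [0,1], [0,2], [0,3], [0,4], [0,5], [0,6], [1,4], [2,5], [3,6]

so the chain groups are C_0 ≅ Z^7, C_1 ≅ Z^9.

∂_1: C_1 → C_0 sends each edge [p,q] (with p < q) to q − p.
The resulting 7×9 matrix has rank 6, and its Smith normal form has invariant factors (1,1,1,1,1,1).

Now H_k = ker ∂_k / im ∂_{k+1}, so:

  H_1: rank ker ∂_1 − rank ∂_2 = (9 − 6) − 0 = 3, and there is no ∂_2, so H_1 ≅ Z^3.

(K is a triangulation of a wedge of 3 circles.)

H_1 = Z^3.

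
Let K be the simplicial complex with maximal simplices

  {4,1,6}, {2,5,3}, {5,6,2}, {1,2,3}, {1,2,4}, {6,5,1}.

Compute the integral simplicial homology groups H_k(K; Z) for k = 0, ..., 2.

H_0 ≅ Z,  H_1 ≅ Z,  H_2 = 0.

K has 6 vertices, 12 edges, 6 triangles.
rank ∂_0 = 0, rank ∂_1 = 5 ⇒ b_0 = 6 − 0 − 5 = 1; all invariant factors of ∂_1 are 1 so no torsion. So H_0 ≅ Z.
rank ∂_1 = 5, rank ∂_2 = 6 ⇒ b_1 = 12 − 5 − 6 = 1; all invariant factors of ∂_2 are 1 so no torsion. So H_1 ≅ Z.
rank ∂_2 = 6, rank ∂_3 = 0 ⇒ b_2 = 6 − 6 − 0 = 0. So H_2 ≅ 0.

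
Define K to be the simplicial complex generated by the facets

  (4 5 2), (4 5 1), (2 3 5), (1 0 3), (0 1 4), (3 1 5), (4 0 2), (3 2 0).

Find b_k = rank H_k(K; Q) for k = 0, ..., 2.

b_0 = 1, b_1 = 0, b_2 = 1.

K has 6 vertices, 12 edges, 8 triangles.
rank ∂_0 = 0, rank ∂_1 = 5 ⇒ b_0 = 6 − 0 − 5 = 1; all invariant factors of ∂_1 are 1 so no torsion. So H_0 ≅ Z.
rank ∂_1 = 5, rank ∂_2 = 7 ⇒ b_1 = 12 − 5 − 7 = 0; all invariant factors of ∂_2 are 1 so no torsion. So H_1 ≅ 0.
rank ∂_2 = 7, rank ∂_3 = 0 ⇒ b_2 = 8 − 7 − 0 = 1. So H_2 ≅ Z.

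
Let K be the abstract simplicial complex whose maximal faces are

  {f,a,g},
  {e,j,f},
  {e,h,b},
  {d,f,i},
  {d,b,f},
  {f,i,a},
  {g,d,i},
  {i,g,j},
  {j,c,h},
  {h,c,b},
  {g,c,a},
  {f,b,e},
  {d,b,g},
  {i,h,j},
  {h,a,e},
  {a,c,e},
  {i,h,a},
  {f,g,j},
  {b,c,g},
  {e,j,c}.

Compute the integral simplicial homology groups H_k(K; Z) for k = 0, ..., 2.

Fix the vertex order a < b < c < d < e < f < g < h < i < j and write every simplex with vertices in increasing order. Then dim K = 2 and the simplices of K are:

  0-simplices (10): a, b, c, d, e, f, g, h, i, j
  1-simplices (30): ac, ae, af, ag, ah, ai, bc, bd, be, bf, bg, bh, ce, cg, ch, cj, df, dg, di, ef, eh, ej, fg, fi, fj, gi, gj, hi, hj, ij
  2-simplices (20): ace, acg, aeh, afg, afi, ahi, bcg, bch, bdf, bdg, bef, beh, cej, chj, dfi, dgi, efj, fgj, gij, hij

giving chain groups C_0 ≅ Z^10, C_1 ≅ Z^30, C_2 ≅ Z^20.

∂_1: C_1 → C_0 is given by ∂[p,q] = [q] − [p].
The 10×30 boundary matrix has rank 9 and Smith normal form diag(1,1,1,1,1,1,1,1,1).

∂_2: C_2 → C_1 acts by ∂[p,q,r] = [q,r] − [p,r] + [p,q]. For instance
  ∂bef = ef − bf + be,
  ∂afi = fi − ai + af.
As a 30×20 matrix over Z this has rank 20, with invariant factors (1,1,1,1,1,1,1,1,1,1,1,1,1,1,1,1,1,1,1,2).

Computing H_k = (kernel of ∂_k) / (image of ∂_{k+1}):

  H_0: rank C_0 − rank ∂_1 = 10 − 9 = 1, and the invariant factors of ∂_1 are all 1, so H_0 ≅ Z.
  H_1: rank ker ∂_1 − rank ∂_2 = (30 − 9) − 20 = 1, and ∂_2 has invariant factor 2 > 1, so H_1 ≅ Z ⊕ Z/2.
  H_2: rank ker ∂_2 − rank ∂_3 = (20 − 20) − 0 = 0, and there is no ∂_3, so H_2 ≅ 0.

(K is a triangulation of the Klein bottle.)

H_0 = Z,  H_1 = Z ⊕ Z/2,  H_2 = 0.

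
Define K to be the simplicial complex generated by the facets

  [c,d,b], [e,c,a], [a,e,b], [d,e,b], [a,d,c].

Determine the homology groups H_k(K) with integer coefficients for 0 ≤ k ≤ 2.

Order the vertices as a < b < c < d < e. Listing each simplex with vertices in this order, K has dimension 2 with simplices:

  0-simplices (5): a, b, c, d, e
  1-simplices (10): ab, ac, ad, ae, bc, bd, be, cd, ce, de
  2-simplices (5): abe, acd, ace, bcd, bde

giving chain groups C_0 ≅ Z^5, C_1 ≅ Z^10, C_2 ≅ Z^5.

The boundary map ∂_1: C_1 → C_0 sends each edge [p,q] (with p < q) to q − p. For instance
  ∂ad = d − a.
The resulting 5×10 matrix has rank 4, and its Smith normal form has invariant factors (1,1,1,1).

Boundary ∂_2: C_2 → C_1 acts by ∂[p,q,r] = [q,r] − [p,r] + [p,q]. For instance
  ∂abe = be − ae + ab,
  ∂acd = cd − ad + ac.
The 10×5 boundary matrix has rank 5 and Smith normal form diag(1,1,1,1,1).

From H_k ≅ ker(∂_k) / im(∂_{k+1}) we obtain:

  H_0: rank C_0 − rank ∂_1 = 5 − 4 = 1, and the invariant factors of ∂_1 are all 1, so H_0 = Z.
  H_1: rank ker ∂_1 − rank ∂_2 = (10 − 4) − 5 = 1, and the invariant factors of ∂_2 are all 1, so H_1 = Z.
  H_2: rank ker ∂_2 − rank ∂_3 = (5 − 5) − 0 = 0, and there is no ∂_3, so H_2 = 0.

As a check, the Euler characteristic is 5 − 10 + 5 = 0, which agrees with 1 − 1 + 0 = 0.

H_0 = Z,  H_1 = Z,  H_2 = 0.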